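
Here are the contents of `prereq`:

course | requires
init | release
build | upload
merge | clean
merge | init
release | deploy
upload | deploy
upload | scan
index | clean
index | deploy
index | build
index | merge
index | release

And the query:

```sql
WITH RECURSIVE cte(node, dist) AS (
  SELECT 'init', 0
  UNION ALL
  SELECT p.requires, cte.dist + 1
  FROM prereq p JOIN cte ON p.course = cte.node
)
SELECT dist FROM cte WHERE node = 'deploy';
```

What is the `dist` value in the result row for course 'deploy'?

Base: (init, dist=0).
Iteration 1: edges from {init} -> (release, dist=1).
Iteration 2: edges from {release} -> (deploy, dist=2).
Iteration 3: no outgoing edges from {deploy}; recursion stops.

2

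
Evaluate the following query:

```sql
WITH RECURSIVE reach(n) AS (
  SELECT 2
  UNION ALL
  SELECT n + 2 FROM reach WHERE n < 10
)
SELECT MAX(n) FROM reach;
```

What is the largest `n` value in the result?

10

Base: n=2.
Iteration 1: 2 < 10 holds -> n = 2 + 2 = 4.
Iteration 2: 4 < 10 holds -> n = 4 + 2 = 6.
Iteration 3: 6 < 10 holds -> n = 6 + 2 = 8.
Iteration 4: 8 < 10 holds -> n = 8 + 2 = 10.
Iteration 5: 10 < 10 fails; recursion stops.
n values: 2, 4, 6, 8, 10; the maximum is 10.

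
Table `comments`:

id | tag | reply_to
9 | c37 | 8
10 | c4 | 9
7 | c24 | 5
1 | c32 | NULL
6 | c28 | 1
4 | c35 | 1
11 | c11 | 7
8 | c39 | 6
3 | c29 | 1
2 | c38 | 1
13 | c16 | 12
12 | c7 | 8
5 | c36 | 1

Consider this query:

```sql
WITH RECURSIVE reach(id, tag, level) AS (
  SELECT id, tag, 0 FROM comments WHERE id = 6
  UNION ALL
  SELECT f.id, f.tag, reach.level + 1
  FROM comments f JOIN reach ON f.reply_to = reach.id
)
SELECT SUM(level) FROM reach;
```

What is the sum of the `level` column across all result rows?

Base: id=6 (c28) at level 0.
Iteration 1: rows with reply_to in {6} -> c39 (id 8, level 1).
Iteration 2: rows with reply_to in {8} -> c37 (id 9, level 2), c7 (id 12, level 2).
Iteration 3: rows with reply_to in {9,12} -> c4 (id 10, level 3), c16 (id 13, level 3).
Iteration 4: no rows with reply_to in {10,13}; recursion stops.
SUM(level) = 0 + 1 + 2 + 2 + 3 + 3 = 11.

11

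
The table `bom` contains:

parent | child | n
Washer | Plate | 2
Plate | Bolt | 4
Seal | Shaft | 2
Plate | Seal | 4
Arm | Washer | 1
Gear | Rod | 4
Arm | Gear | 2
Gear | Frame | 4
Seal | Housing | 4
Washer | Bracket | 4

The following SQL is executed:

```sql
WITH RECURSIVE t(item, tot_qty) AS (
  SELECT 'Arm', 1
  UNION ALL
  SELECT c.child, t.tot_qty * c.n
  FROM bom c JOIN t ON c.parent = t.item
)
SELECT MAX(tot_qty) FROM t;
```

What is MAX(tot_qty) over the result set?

Base: (Arm, tot_qty=1).
Iteration 1: components of {Arm} -> Gear = 1*2 = 2, Washer = 1*1 = 1.
Iteration 2: components of {Gear,Washer} -> Bracket = 1*4 = 4, Frame = 2*4 = 8, Plate = 1*2 = 2, Rod = 2*4 = 8.
Iteration 3: components of {Bracket,Frame,Plate,Rod} -> Bolt = 2*4 = 8, Seal = 2*4 = 8.
Iteration 4: components of {Bolt,Seal} -> Housing = 8*4 = 32, Shaft = 8*2 = 16.
Iteration 5: no further components; recursion stops.
tot_qty values: 1, 1, 2, 4, 2, 8, 8, 8, 8, 16, 32; the maximum is 32.

32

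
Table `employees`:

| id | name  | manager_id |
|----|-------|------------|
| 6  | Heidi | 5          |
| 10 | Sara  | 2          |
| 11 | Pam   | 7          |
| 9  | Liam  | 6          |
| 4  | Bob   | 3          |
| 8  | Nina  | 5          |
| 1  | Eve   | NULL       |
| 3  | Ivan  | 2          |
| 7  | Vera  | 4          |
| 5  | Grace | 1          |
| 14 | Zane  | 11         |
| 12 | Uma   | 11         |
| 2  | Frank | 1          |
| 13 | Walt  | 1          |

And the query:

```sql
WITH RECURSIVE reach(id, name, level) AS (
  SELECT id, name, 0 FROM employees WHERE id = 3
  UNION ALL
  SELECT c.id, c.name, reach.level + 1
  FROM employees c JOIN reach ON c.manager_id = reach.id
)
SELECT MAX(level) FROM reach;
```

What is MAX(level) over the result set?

4

Base: id=3 (Ivan) at level 0.
Iteration 1: rows with manager_id in {3} -> Bob (id 4, level 1).
Iteration 2: rows with manager_id in {4} -> Vera (id 7, level 2).
Iteration 3: rows with manager_id in {7} -> Pam (id 11, level 3).
Iteration 4: rows with manager_id in {11} -> Uma (id 12, level 4), Zane (id 14, level 4).
Iteration 5: no rows with manager_id in {12,14}; recursion stops.
level values: 0, 1, 2, 3, 4, 4; the maximum is 4.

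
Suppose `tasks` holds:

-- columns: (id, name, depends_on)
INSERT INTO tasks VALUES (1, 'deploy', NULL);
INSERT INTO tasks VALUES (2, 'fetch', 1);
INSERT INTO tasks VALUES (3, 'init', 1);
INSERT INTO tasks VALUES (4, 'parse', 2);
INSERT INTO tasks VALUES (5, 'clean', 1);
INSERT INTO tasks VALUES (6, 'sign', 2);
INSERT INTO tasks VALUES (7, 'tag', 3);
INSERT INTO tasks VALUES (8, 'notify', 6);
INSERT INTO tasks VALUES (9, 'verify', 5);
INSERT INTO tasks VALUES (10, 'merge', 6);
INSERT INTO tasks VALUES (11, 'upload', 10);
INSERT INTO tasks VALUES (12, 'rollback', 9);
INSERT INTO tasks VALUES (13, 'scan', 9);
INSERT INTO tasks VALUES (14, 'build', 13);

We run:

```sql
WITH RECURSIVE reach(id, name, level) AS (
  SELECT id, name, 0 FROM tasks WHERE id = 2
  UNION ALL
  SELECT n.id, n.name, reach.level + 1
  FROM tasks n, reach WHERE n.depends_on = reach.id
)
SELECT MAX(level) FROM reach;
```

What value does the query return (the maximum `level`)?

Base: id=2 (fetch) at level 0.
Iteration 1: rows with depends_on in {2} -> parse (id 4, level 1), sign (id 6, level 1).
Iteration 2: rows with depends_on in {4,6} -> notify (id 8, level 2), merge (id 10, level 2).
Iteration 3: rows with depends_on in {8,10} -> upload (id 11, level 3).
Iteration 4: no rows with depends_on in {11}; recursion stops.
level values: 0, 1, 1, 2, 2, 3; the maximum is 3.

3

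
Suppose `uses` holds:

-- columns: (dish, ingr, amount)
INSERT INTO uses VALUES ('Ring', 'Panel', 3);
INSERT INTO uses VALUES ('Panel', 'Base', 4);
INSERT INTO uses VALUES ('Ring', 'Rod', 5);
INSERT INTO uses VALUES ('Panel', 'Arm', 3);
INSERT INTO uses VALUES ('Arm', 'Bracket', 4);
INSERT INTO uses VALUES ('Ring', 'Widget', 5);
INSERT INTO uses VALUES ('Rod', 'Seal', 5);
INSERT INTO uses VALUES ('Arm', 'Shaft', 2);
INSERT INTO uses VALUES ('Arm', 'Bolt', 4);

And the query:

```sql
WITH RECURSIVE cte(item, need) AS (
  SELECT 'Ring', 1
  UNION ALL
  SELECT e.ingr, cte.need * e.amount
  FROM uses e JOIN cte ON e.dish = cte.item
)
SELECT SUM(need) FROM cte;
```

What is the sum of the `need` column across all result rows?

Base: (Ring, need=1).
Iteration 1: components of {Ring} -> Panel = 1*3 = 3, Rod = 1*5 = 5, Widget = 1*5 = 5.
Iteration 2: components of {Panel,Rod,Widget} -> Arm = 3*3 = 9, Base = 3*4 = 12, Seal = 5*5 = 25.
Iteration 3: components of {Arm,Base,Seal} -> Bolt = 9*4 = 36, Bracket = 9*4 = 36, Shaft = 9*2 = 18.
Iteration 4: no further components; recursion stops.
SUM(need) = 1 + 3 + 5 + 5 + 12 + 9 + 25 + 36 + 18 + 36 = 150.

150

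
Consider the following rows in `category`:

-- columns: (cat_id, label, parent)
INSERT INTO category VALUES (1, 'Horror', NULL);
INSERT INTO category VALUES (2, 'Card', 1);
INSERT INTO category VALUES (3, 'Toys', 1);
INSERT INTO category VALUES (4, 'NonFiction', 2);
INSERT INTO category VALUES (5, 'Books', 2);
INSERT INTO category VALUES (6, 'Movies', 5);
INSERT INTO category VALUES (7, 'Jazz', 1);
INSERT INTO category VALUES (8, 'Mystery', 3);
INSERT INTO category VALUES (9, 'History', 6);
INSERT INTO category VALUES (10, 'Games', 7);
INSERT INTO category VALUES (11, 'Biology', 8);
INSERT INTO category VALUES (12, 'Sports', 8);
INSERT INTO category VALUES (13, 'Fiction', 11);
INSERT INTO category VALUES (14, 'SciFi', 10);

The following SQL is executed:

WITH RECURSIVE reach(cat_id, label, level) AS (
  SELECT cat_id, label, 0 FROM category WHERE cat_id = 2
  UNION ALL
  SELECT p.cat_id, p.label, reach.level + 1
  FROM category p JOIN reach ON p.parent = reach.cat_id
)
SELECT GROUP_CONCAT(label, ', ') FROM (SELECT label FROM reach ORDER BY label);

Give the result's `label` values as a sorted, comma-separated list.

Books, Card, History, Movies, NonFiction

Base: cat_id=2 (Card) at level 0.
Iteration 1: rows with parent in {2} -> NonFiction (id 4, level 1), Books (id 5, level 1).
Iteration 2: rows with parent in {4,5} -> Movies (id 6, level 2).
Iteration 3: rows with parent in {6} -> History (id 9, level 3).
Iteration 4: no rows with parent in {9}; recursion stops.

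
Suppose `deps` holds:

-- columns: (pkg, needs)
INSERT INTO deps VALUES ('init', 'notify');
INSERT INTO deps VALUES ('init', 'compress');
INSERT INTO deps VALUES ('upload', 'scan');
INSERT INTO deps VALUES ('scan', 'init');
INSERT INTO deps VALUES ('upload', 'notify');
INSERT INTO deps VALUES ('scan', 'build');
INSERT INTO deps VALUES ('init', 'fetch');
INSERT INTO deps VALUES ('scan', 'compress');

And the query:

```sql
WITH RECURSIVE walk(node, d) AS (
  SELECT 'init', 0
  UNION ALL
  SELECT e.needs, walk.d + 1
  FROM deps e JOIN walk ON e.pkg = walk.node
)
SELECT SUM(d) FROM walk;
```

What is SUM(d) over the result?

Base: (init, d=0).
Iteration 1: edges from {init} -> (compress, d=1), (fetch, d=1), (notify, d=1).
Iteration 2: no outgoing edges from {compress,fetch,notify}; recursion stops.
SUM(d) = 0 + 1 + 1 + 1 = 3.

3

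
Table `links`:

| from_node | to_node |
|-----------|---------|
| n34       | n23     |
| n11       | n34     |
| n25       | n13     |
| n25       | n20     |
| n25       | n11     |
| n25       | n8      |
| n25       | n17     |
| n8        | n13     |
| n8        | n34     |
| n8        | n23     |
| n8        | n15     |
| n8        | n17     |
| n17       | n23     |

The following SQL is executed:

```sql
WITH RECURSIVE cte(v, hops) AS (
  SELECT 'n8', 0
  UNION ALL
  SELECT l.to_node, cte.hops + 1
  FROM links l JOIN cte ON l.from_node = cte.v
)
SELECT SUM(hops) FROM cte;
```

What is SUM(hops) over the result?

Base: (n8, hops=0).
Iteration 1: edges from {n8} -> (n13, hops=1), (n15, hops=1), (n17, hops=1), (n23, hops=1), (n34, hops=1).
Iteration 2: edges from {n13,n15,n17,n23,n34} -> (n23, hops=2) x2. [UNION ALL keeps all 2 new rows, including repeats]
Iteration 3: no outgoing edges from {n23}; recursion stops.
SUM(hops) = 0 + 1 + 1 + 1 + 1 + 1 + 2 + 2 = 9.

9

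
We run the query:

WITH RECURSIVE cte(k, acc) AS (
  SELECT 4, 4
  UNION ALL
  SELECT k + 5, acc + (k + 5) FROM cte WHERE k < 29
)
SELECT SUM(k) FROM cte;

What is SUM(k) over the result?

99

Base: k=4, acc=4.
Iteration 1: 4 < 29 holds -> k = 4 + 5 = 9, acc = 4 + 9 = 13.
Iteration 2: 9 < 29 holds -> k = 9 + 5 = 14, acc = 13 + 14 = 27.
Iteration 3: 14 < 29 holds -> k = 14 + 5 = 19, acc = 27 + 19 = 46.
Iteration 4: 19 < 29 holds -> k = 19 + 5 = 24, acc = 46 + 24 = 70.
Iteration 5: 24 < 29 holds -> k = 24 + 5 = 29, acc = 70 + 29 = 99.
Iteration 6: 29 < 29 fails; recursion stops.
SUM(k) = 4 + 9 + 14 + 19 + 24 + 29 = 99.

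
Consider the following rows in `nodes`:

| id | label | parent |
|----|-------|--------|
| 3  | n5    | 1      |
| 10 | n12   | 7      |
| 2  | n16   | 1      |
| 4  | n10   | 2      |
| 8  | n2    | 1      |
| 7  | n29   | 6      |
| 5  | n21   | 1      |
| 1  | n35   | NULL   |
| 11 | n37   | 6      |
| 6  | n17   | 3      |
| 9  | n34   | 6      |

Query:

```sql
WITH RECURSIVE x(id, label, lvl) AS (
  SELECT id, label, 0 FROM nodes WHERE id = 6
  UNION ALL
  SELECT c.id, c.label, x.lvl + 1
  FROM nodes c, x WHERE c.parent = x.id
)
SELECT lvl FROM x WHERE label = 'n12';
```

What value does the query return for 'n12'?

2

Base: id=6 (n17) at lvl 0.
Iteration 1: rows with parent in {6} -> n29 (id 7, lvl 1), n34 (id 9, lvl 1), n37 (id 11, lvl 1).
Iteration 2: rows with parent in {7,9,11} -> n12 (id 10, lvl 2).
Iteration 3: no rows with parent in {10}; recursion stops.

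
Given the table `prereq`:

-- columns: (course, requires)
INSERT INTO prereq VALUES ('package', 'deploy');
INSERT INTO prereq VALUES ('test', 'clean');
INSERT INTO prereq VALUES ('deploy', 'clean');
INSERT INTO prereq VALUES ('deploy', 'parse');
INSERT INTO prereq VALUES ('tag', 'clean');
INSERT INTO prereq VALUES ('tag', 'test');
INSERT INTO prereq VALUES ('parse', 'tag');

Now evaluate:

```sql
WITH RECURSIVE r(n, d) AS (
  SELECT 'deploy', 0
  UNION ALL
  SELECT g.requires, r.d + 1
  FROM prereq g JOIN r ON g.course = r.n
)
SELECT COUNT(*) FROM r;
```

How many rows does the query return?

Base: (deploy, d=0).
Iteration 1: edges from {deploy} -> (clean, d=1), (parse, d=1).
Iteration 2: edges from {clean,parse} -> (tag, d=2).
Iteration 3: edges from {tag} -> (clean, d=3), (test, d=3).
Iteration 4: edges from {clean,test} -> (clean, d=4).
Iteration 5: no outgoing edges from {clean}; recursion stops.
Total rows emitted: 7.

7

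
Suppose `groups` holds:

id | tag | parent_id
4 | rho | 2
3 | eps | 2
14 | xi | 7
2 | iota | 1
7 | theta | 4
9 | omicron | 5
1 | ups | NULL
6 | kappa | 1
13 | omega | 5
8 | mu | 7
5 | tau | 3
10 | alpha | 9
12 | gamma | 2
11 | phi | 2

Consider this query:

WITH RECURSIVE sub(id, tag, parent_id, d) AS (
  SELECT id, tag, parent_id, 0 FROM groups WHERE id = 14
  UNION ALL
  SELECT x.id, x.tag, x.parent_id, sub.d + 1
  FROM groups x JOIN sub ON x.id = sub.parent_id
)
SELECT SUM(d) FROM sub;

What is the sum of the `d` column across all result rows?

Base: id=14 (xi), parent_id=7, d 0.
Iteration 1: join on id=7 -> theta (id 7, parent_id=4, d 1).
Iteration 2: join on id=4 -> rho (id 4, parent_id=2, d 2).
Iteration 3: join on id=2 -> iota (id 2, parent_id=1, d 3).
Iteration 4: join on id=1 -> ups (id 1, parent_id=NULL, d 4).
Iteration 5: parent_id is NULL; no match; recursion stops.
SUM(d) = 0 + 1 + 2 + 3 + 4 = 10.

10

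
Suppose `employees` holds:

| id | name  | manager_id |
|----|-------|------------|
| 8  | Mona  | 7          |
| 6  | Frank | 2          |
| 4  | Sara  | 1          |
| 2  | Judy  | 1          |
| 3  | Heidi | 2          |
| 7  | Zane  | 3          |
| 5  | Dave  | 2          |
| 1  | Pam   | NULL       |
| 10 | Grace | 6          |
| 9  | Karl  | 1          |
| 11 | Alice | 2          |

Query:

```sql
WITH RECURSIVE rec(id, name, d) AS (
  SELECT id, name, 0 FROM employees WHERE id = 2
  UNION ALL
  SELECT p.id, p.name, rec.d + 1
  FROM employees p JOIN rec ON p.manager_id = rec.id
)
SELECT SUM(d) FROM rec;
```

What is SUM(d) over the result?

Base: id=2 (Judy) at d 0.
Iteration 1: rows with manager_id in {2} -> Heidi (id 3, d 1), Dave (id 5, d 1), Frank (id 6, d 1), Alice (id 11, d 1).
Iteration 2: rows with manager_id in {3,5,6,11} -> Zane (id 7, d 2), Grace (id 10, d 2).
Iteration 3: rows with manager_id in {7,10} -> Mona (id 8, d 3).
Iteration 4: no rows with manager_id in {8}; recursion stops.
SUM(d) = 0 + 1 + 1 + 1 + 1 + 2 + 2 + 3 = 11.

11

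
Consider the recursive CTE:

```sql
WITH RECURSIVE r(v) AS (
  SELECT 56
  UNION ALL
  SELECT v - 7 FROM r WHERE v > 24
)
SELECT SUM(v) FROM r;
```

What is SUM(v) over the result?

Base: v=56.
Iteration 1: 56 > 24 holds -> v = 56 - 7 = 49.
Iteration 2: 49 > 24 holds -> v = 49 - 7 = 42.
Iteration 3: 42 > 24 holds -> v = 42 - 7 = 35.
Iteration 4: 35 > 24 holds -> v = 35 - 7 = 28.
Iteration 5: 28 > 24 holds -> v = 28 - 7 = 21.
Iteration 6: 21 > 24 fails; recursion stops.
SUM(v) = 56 + 49 + 42 + 35 + 28 + 21 = 231.

231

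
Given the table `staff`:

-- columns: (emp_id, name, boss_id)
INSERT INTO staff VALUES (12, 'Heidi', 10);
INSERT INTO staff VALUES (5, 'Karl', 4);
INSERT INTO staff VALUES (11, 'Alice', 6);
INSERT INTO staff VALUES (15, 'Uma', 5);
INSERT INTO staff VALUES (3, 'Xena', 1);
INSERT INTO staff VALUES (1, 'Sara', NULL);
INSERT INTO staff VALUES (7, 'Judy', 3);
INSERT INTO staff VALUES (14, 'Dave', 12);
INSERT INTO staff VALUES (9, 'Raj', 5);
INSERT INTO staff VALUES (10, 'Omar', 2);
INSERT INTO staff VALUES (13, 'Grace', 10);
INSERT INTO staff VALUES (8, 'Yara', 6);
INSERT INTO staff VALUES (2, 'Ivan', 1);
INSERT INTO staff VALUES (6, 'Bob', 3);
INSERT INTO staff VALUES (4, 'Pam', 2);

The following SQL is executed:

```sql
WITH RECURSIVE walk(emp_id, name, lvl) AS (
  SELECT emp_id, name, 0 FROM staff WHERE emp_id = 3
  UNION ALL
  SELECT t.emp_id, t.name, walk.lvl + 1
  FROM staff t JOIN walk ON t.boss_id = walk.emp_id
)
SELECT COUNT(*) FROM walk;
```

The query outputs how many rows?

5

Base: emp_id=3 (Xena) at lvl 0.
Iteration 1: rows with boss_id in {3} -> Bob (id 6, lvl 1), Judy (id 7, lvl 1).
Iteration 2: rows with boss_id in {6,7} -> Yara (id 8, lvl 2), Alice (id 11, lvl 2).
Iteration 3: no rows with boss_id in {8,11}; recursion stops.
Total rows emitted: 5.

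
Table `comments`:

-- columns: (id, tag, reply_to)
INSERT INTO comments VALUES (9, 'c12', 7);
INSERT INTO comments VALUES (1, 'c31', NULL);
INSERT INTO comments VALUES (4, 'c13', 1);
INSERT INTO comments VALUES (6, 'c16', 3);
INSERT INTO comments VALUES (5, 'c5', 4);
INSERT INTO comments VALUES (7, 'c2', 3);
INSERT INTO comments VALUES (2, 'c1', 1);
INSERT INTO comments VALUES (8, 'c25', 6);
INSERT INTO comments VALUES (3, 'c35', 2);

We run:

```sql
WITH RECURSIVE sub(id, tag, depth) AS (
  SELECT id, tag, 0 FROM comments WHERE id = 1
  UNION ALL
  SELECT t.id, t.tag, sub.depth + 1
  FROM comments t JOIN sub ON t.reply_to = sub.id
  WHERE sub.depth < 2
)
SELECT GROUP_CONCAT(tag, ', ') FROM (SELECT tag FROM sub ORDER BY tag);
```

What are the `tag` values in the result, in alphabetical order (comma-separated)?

Base: id=1 (c31) at depth 0.
Iteration 1: rows with reply_to in {1} -> c1 (id 2, depth 1), c13 (id 4, depth 1).
Iteration 2: rows with reply_to in {2,4} -> c35 (id 3, depth 2), c5 (id 5, depth 2).
Iteration 3: depth < 2 fails for all current rows; recursion stops.

c1, c13, c31, c35, c5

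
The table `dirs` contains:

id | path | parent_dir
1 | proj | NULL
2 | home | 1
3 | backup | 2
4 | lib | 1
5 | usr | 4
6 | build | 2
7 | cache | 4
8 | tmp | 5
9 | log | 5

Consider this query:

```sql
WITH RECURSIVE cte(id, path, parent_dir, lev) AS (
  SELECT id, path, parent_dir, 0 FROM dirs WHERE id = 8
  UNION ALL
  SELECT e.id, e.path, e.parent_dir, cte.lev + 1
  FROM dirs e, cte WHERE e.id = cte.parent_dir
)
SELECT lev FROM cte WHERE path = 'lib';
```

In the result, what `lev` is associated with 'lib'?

2

Base: id=8 (tmp), parent_dir=5, lev 0.
Iteration 1: join on id=5 -> usr (id 5, parent_dir=4, lev 1).
Iteration 2: join on id=4 -> lib (id 4, parent_dir=1, lev 2).
Iteration 3: join on id=1 -> proj (id 1, parent_dir=NULL, lev 3).
Iteration 4: parent_dir is NULL; no match; recursion stops.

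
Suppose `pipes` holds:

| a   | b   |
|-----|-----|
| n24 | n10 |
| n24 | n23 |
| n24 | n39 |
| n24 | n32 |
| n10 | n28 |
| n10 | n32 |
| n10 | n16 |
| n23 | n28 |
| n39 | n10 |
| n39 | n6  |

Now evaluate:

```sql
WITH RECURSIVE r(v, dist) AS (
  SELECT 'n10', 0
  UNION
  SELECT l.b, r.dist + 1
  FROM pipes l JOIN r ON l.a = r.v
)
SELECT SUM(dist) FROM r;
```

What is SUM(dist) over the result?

Base: (n10, dist=0).
Iteration 1: edges from {n10} -> (n16, dist=1), (n28, dist=1), (n32, dist=1).
Iteration 2: no outgoing edges from {n16,n28,n32}; recursion stops.
SUM(dist) = 0 + 1 + 1 + 1 = 3.

3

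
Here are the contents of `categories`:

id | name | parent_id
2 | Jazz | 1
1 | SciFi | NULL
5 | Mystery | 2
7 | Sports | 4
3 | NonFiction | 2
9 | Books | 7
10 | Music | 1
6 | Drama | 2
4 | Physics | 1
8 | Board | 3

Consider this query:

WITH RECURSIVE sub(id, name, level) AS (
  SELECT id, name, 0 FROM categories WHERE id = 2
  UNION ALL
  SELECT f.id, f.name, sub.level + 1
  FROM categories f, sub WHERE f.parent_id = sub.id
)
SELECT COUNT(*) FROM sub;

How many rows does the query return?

Base: id=2 (Jazz) at level 0.
Iteration 1: rows with parent_id in {2} -> NonFiction (id 3, level 1), Mystery (id 5, level 1), Drama (id 6, level 1).
Iteration 2: rows with parent_id in {3,5,6} -> Board (id 8, level 2).
Iteration 3: no rows with parent_id in {8}; recursion stops.
Total rows emitted: 5.

5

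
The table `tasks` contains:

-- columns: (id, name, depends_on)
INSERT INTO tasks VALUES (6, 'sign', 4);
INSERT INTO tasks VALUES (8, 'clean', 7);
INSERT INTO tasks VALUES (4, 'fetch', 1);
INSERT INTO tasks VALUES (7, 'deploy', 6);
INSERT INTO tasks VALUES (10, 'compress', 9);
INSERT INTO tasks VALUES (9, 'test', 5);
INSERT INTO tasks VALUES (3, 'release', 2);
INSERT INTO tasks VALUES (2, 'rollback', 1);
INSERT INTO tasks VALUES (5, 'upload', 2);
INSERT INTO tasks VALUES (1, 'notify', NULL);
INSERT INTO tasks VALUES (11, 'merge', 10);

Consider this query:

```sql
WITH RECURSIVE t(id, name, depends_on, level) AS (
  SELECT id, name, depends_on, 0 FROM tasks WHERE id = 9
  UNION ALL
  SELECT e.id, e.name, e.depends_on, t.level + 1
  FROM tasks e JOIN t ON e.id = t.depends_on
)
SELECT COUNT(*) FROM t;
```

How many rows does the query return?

Base: id=9 (test), depends_on=5, level 0.
Iteration 1: join on id=5 -> upload (id 5, depends_on=2, level 1).
Iteration 2: join on id=2 -> rollback (id 2, depends_on=1, level 2).
Iteration 3: join on id=1 -> notify (id 1, depends_on=NULL, level 3).
Iteration 4: depends_on is NULL; no match; recursion stops.
Total rows emitted: 4.

4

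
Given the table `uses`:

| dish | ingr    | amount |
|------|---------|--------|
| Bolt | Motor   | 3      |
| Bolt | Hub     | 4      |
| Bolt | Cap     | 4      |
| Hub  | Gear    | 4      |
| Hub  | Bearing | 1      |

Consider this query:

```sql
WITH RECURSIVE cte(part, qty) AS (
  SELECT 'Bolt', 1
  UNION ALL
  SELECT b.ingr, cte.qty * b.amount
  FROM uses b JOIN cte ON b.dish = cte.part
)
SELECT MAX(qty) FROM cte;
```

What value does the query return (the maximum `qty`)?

16

Base: (Bolt, qty=1).
Iteration 1: components of {Bolt} -> Cap = 1*4 = 4, Hub = 1*4 = 4, Motor = 1*3 = 3.
Iteration 2: components of {Cap,Hub,Motor} -> Bearing = 4*1 = 4, Gear = 4*4 = 16.
Iteration 3: no further components; recursion stops.
qty values: 1, 3, 4, 4, 16, 4; the maximum is 16.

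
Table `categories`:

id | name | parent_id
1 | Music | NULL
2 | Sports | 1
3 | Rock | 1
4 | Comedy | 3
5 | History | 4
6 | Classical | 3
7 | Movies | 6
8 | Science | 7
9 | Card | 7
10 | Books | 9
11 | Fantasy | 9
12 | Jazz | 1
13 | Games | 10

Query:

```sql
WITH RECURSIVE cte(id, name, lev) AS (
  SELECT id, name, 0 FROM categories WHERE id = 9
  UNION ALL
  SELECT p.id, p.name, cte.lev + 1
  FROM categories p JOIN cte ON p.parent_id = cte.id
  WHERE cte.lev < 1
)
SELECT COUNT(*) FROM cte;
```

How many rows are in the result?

Base: id=9 (Card) at lev 0.
Iteration 1: rows with parent_id in {9} -> Books (id 10, lev 1), Fantasy (id 11, lev 1).
Iteration 2: lev < 1 fails for all current rows; recursion stops.
Total rows emitted: 3.

3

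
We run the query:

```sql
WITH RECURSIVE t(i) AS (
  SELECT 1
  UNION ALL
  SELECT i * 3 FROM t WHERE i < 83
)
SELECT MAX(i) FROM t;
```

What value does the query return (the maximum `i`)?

243

Base: i=1.
Iteration 1: 1 < 83 holds -> i = 1 * 3 = 3.
Iteration 2: 3 < 83 holds -> i = 3 * 3 = 9.
Iteration 3: 9 < 83 holds -> i = 9 * 3 = 27.
Iteration 4: 27 < 83 holds -> i = 27 * 3 = 81.
Iteration 5: 81 < 83 holds -> i = 81 * 3 = 243.
Iteration 6: 243 < 83 fails; recursion stops.
i values: 1, 3, 9, 27, 81, 243; the maximum is 243.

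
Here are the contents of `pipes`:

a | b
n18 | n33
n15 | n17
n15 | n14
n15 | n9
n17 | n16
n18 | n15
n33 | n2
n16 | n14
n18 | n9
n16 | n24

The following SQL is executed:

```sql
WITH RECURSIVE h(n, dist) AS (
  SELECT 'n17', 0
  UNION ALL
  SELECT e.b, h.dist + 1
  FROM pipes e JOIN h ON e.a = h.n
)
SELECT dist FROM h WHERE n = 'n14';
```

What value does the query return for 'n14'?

Base: (n17, dist=0).
Iteration 1: edges from {n17} -> (n16, dist=1).
Iteration 2: edges from {n16} -> (n14, dist=2), (n24, dist=2).
Iteration 3: no outgoing edges from {n14,n24}; recursion stops.

2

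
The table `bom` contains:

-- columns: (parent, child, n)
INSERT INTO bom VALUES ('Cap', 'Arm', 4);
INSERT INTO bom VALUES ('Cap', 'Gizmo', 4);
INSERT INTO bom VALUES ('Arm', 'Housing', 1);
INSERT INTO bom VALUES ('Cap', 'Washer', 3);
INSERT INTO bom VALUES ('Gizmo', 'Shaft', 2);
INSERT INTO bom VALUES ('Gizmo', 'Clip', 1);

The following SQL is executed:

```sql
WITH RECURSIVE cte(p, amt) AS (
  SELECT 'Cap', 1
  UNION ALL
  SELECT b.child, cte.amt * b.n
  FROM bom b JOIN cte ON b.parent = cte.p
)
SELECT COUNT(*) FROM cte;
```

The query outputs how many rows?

7

Base: (Cap, amt=1).
Iteration 1: components of {Cap} -> Arm = 1*4 = 4, Gizmo = 1*4 = 4, Washer = 1*3 = 3.
Iteration 2: components of {Arm,Gizmo,Washer} -> Clip = 4*1 = 4, Housing = 4*1 = 4, Shaft = 4*2 = 8.
Iteration 3: no further components; recursion stops.
Total rows emitted: 7.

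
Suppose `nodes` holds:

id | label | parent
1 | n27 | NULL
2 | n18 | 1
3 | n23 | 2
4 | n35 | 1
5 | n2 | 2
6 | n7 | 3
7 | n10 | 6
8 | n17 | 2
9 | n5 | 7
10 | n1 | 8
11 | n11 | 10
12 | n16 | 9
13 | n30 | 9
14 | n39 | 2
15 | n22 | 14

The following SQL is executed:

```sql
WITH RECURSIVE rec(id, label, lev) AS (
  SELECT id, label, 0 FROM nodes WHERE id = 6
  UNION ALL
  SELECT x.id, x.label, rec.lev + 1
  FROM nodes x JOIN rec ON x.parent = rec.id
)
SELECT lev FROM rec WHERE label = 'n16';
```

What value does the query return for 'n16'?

Base: id=6 (n7) at lev 0.
Iteration 1: rows with parent in {6} -> n10 (id 7, lev 1).
Iteration 2: rows with parent in {7} -> n5 (id 9, lev 2).
Iteration 3: rows with parent in {9} -> n16 (id 12, lev 3), n30 (id 13, lev 3).
Iteration 4: no rows with parent in {12,13}; recursion stops.

3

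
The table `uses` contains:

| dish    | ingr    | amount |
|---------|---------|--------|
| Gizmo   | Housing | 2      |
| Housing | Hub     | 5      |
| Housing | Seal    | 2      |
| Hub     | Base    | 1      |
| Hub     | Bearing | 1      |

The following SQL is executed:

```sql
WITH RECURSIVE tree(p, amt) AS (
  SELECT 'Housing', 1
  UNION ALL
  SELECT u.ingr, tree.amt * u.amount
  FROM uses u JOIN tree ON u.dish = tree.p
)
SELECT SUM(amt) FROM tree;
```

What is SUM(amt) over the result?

Base: (Housing, amt=1).
Iteration 1: components of {Housing} -> Hub = 1*5 = 5, Seal = 1*2 = 2.
Iteration 2: components of {Hub,Seal} -> Base = 5*1 = 5, Bearing = 5*1 = 5.
Iteration 3: no further components; recursion stops.
SUM(amt) = 1 + 5 + 2 + 5 + 5 = 18.

18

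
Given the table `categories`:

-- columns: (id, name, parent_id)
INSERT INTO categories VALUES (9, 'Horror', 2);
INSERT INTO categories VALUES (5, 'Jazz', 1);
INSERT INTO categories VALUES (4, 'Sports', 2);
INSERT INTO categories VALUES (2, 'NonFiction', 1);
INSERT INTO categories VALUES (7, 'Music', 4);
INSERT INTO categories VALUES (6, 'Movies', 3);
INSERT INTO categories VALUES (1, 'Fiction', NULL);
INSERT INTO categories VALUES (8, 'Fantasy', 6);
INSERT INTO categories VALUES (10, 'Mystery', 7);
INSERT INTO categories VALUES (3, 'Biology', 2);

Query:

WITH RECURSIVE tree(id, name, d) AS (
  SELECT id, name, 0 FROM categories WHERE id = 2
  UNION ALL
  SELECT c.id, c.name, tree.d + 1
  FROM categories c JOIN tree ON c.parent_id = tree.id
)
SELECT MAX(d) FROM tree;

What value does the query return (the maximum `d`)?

Base: id=2 (NonFiction) at d 0.
Iteration 1: rows with parent_id in {2} -> Biology (id 3, d 1), Sports (id 4, d 1), Horror (id 9, d 1).
Iteration 2: rows with parent_id in {3,4,9} -> Movies (id 6, d 2), Music (id 7, d 2).
Iteration 3: rows with parent_id in {6,7} -> Fantasy (id 8, d 3), Mystery (id 10, d 3).
Iteration 4: no rows with parent_id in {8,10}; recursion stops.
d values: 0, 1, 1, 1, 2, 2, 3, 3; the maximum is 3.

3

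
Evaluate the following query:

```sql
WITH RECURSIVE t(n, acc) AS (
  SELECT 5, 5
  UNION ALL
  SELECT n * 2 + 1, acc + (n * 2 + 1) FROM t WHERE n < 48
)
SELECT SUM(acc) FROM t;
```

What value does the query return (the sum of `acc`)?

Base: n=5, acc=5.
Iteration 1: 5 < 48 holds -> n = 5 * 2 + 1 = 11, acc = 5 + 11 = 16.
Iteration 2: 11 < 48 holds -> n = 11 * 2 + 1 = 23, acc = 16 + 23 = 39.
Iteration 3: 23 < 48 holds -> n = 23 * 2 + 1 = 47, acc = 39 + 47 = 86.
Iteration 4: 47 < 48 holds -> n = 47 * 2 + 1 = 95, acc = 86 + 95 = 181.
Iteration 5: 95 < 48 fails; recursion stops.
SUM(acc) = 5 + 16 + 39 + 86 + 181 = 327.

327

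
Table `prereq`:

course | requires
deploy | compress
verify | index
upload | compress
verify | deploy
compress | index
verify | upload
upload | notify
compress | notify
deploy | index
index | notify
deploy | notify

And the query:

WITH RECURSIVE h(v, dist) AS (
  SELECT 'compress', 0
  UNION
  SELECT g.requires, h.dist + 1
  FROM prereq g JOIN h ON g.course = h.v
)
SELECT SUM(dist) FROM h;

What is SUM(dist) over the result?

4

Base: (compress, dist=0).
Iteration 1: edges from {compress} -> (index, dist=1), (notify, dist=1).
Iteration 2: edges from {index,notify} -> (notify, dist=2).
Iteration 3: no outgoing edges from {notify}; recursion stops.
SUM(dist) = 0 + 1 + 1 + 2 = 4.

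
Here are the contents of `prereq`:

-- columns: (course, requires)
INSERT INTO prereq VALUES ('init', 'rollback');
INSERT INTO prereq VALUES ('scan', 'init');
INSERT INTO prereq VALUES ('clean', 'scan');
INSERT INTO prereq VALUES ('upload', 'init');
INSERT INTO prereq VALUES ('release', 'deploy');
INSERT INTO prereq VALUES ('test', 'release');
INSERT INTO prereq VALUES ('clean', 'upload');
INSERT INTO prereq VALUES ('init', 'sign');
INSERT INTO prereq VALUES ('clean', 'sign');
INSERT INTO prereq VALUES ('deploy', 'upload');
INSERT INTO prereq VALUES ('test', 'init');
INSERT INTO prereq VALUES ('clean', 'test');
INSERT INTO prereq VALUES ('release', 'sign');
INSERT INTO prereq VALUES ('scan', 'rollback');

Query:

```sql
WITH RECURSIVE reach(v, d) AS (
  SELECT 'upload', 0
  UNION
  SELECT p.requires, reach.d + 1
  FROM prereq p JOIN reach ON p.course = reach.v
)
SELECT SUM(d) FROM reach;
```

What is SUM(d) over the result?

5

Base: (upload, d=0).
Iteration 1: edges from {upload} -> (init, d=1).
Iteration 2: edges from {init} -> (rollback, d=2), (sign, d=2).
Iteration 3: no outgoing edges from {rollback,sign}; recursion stops.
SUM(d) = 0 + 1 + 2 + 2 = 5.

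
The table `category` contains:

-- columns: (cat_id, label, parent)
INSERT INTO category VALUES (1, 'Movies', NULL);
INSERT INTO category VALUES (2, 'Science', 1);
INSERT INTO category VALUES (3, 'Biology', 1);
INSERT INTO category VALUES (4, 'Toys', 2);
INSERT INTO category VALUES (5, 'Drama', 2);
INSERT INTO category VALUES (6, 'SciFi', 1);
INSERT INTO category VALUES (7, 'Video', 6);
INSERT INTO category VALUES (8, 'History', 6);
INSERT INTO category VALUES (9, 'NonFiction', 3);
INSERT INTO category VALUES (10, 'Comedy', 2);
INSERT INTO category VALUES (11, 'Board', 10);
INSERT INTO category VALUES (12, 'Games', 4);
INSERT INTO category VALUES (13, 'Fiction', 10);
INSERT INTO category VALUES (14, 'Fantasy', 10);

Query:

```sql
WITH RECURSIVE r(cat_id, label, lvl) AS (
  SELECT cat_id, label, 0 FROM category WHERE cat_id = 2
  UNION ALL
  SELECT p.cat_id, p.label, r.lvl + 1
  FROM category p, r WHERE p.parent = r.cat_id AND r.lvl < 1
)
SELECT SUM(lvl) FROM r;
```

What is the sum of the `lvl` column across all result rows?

3

Base: cat_id=2 (Science) at lvl 0.
Iteration 1: rows with parent in {2} -> Toys (id 4, lvl 1), Drama (id 5, lvl 1), Comedy (id 10, lvl 1).
Iteration 2: lvl < 1 fails for all current rows; recursion stops.
SUM(lvl) = 0 + 1 + 1 + 1 = 3.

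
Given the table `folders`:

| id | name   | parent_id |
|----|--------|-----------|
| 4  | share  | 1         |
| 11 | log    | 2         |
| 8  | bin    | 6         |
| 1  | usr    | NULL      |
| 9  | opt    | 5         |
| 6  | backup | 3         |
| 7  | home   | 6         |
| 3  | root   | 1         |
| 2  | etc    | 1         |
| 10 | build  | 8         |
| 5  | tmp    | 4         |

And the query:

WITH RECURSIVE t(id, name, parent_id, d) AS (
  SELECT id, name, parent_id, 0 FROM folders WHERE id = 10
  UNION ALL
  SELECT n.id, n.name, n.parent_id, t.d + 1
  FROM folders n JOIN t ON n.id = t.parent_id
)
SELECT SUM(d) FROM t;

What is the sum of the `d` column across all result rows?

Base: id=10 (build), parent_id=8, d 0.
Iteration 1: join on id=8 -> bin (id 8, parent_id=6, d 1).
Iteration 2: join on id=6 -> backup (id 6, parent_id=3, d 2).
Iteration 3: join on id=3 -> root (id 3, parent_id=1, d 3).
Iteration 4: join on id=1 -> usr (id 1, parent_id=NULL, d 4).
Iteration 5: parent_id is NULL; no match; recursion stops.
SUM(d) = 0 + 1 + 2 + 3 + 4 = 10.

10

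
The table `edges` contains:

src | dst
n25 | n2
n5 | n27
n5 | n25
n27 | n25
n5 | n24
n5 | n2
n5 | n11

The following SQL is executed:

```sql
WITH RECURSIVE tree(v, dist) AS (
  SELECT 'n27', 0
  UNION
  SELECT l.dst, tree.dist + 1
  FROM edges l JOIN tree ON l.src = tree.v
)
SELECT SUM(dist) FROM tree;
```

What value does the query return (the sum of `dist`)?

3

Base: (n27, dist=0).
Iteration 1: edges from {n27} -> (n25, dist=1).
Iteration 2: edges from {n25} -> (n2, dist=2).
Iteration 3: no outgoing edges from {n2}; recursion stops.
SUM(dist) = 0 + 1 + 2 = 3.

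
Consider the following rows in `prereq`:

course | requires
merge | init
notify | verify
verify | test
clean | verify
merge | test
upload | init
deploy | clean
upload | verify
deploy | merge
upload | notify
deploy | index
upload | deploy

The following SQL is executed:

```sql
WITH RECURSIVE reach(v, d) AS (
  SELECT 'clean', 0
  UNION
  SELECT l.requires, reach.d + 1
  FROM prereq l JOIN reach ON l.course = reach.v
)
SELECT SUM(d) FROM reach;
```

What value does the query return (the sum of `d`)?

3

Base: (clean, d=0).
Iteration 1: edges from {clean} -> (verify, d=1).
Iteration 2: edges from {verify} -> (test, d=2).
Iteration 3: no outgoing edges from {test}; recursion stops.
SUM(d) = 0 + 1 + 2 = 3.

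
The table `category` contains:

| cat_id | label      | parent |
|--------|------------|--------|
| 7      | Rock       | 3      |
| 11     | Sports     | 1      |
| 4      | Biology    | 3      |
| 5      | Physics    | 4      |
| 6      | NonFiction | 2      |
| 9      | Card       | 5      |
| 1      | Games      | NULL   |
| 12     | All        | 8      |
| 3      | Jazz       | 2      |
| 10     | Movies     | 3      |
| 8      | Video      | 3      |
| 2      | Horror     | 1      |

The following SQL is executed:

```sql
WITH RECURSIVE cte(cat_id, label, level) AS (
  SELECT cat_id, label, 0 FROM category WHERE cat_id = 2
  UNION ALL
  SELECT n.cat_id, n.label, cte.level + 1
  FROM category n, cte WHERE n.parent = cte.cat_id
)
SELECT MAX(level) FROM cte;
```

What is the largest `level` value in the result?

4

Base: cat_id=2 (Horror) at level 0.
Iteration 1: rows with parent in {2} -> Jazz (id 3, level 1), NonFiction (id 6, level 1).
Iteration 2: rows with parent in {3,6} -> Biology (id 4, level 2), Rock (id 7, level 2), Video (id 8, level 2), Movies (id 10, level 2).
Iteration 3: rows with parent in {4,7,8,10} -> Physics (id 5, level 3), All (id 12, level 3).
Iteration 4: rows with parent in {5,12} -> Card (id 9, level 4).
Iteration 5: no rows with parent in {9}; recursion stops.
level values: 0, 1, 1, 2, 2, 2, 2, 3, 3, 4; the maximum is 4.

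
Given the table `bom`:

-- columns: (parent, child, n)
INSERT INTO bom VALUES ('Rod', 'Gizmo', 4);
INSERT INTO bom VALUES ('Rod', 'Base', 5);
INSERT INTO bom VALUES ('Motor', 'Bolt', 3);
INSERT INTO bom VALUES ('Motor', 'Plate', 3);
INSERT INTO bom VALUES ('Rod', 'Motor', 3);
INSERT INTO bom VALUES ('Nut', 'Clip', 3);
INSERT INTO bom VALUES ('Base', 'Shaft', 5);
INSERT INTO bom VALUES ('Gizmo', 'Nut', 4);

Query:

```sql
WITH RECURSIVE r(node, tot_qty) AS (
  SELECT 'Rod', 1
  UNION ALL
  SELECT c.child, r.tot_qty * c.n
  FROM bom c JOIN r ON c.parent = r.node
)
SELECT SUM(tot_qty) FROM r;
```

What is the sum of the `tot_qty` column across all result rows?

120

Base: (Rod, tot_qty=1).
Iteration 1: components of {Rod} -> Base = 1*5 = 5, Gizmo = 1*4 = 4, Motor = 1*3 = 3.
Iteration 2: components of {Base,Gizmo,Motor} -> Bolt = 3*3 = 9, Nut = 4*4 = 16, Plate = 3*3 = 9, Shaft = 5*5 = 25.
Iteration 3: components of {Bolt,Nut,Plate,Shaft} -> Clip = 16*3 = 48.
Iteration 4: no further components; recursion stops.
SUM(tot_qty) = 1 + 3 + 5 + 4 + 9 + 9 + 25 + 16 + 48 = 120.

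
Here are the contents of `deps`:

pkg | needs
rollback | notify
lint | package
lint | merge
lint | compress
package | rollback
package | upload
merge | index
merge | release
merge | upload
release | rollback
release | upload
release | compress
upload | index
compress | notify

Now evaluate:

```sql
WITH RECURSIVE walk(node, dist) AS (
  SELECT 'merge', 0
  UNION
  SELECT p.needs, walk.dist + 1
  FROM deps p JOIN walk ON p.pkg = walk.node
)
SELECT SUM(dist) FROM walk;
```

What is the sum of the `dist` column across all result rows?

Base: (merge, dist=0).
Iteration 1: edges from {merge} -> (index, dist=1), (release, dist=1), (upload, dist=1).
Iteration 2: edges from {index,release,upload} -> (compress, dist=2), (index, dist=2), (rollback, dist=2), (upload, dist=2).
Iteration 3: edges from {compress,index,rollback,upload} -> (index, dist=3), (notify, dist=3). [UNION drops 1 duplicate row(s)]
Iteration 4: no outgoing edges from {index,notify}; recursion stops.
SUM(dist) = 0 + 1 + 1 + 1 + 2 + 2 + 2 + 2 + 3 + 3 = 17.

17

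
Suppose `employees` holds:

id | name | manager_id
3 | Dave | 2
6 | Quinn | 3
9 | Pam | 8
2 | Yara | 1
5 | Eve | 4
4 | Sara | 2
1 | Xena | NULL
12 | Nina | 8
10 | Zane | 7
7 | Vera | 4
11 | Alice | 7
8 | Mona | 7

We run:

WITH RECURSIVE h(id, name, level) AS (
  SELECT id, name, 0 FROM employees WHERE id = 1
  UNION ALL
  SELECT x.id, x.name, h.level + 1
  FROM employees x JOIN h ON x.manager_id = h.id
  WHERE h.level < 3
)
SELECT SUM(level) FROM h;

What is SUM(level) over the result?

14

Base: id=1 (Xena) at level 0.
Iteration 1: rows with manager_id in {1} -> Yara (id 2, level 1).
Iteration 2: rows with manager_id in {2} -> Dave (id 3, level 2), Sara (id 4, level 2).
Iteration 3: rows with manager_id in {3,4} -> Eve (id 5, level 3), Quinn (id 6, level 3), Vera (id 7, level 3).
Iteration 4: level < 3 fails for all current rows; recursion stops.
SUM(level) = 0 + 1 + 2 + 2 + 3 + 3 + 3 = 14.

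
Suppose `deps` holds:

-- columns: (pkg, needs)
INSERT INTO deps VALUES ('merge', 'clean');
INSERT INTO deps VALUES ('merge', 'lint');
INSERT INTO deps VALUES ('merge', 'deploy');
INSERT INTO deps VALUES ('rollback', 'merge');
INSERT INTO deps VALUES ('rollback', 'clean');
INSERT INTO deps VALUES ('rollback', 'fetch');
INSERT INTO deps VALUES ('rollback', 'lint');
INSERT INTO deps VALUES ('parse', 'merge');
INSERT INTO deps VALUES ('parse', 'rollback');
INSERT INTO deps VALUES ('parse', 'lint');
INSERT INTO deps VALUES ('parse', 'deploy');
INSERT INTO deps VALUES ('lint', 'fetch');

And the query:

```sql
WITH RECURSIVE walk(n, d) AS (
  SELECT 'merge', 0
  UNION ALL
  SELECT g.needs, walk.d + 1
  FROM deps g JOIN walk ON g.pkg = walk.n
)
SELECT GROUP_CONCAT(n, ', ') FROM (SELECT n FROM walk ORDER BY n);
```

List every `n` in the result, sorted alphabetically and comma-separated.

clean, deploy, fetch, lint, merge

Base: (merge, d=0).
Iteration 1: edges from {merge} -> (clean, d=1), (deploy, d=1), (lint, d=1).
Iteration 2: edges from {clean,deploy,lint} -> (fetch, d=2).
Iteration 3: no outgoing edges from {fetch}; recursion stops.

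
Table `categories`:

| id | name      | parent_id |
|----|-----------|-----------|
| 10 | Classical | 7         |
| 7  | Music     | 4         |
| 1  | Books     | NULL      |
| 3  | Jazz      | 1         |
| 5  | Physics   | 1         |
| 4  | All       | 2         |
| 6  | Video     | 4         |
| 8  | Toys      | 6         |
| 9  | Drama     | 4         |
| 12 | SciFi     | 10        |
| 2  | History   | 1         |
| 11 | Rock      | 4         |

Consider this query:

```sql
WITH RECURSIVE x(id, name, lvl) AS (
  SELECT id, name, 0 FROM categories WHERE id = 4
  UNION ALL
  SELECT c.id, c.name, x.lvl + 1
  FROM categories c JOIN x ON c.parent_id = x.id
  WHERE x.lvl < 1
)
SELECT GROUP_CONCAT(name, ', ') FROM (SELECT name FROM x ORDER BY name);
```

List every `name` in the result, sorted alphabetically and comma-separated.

Base: id=4 (All) at lvl 0.
Iteration 1: rows with parent_id in {4} -> Video (id 6, lvl 1), Music (id 7, lvl 1), Drama (id 9, lvl 1), Rock (id 11, lvl 1).
Iteration 2: lvl < 1 fails for all current rows; recursion stops.

All, Drama, Music, Rock, Video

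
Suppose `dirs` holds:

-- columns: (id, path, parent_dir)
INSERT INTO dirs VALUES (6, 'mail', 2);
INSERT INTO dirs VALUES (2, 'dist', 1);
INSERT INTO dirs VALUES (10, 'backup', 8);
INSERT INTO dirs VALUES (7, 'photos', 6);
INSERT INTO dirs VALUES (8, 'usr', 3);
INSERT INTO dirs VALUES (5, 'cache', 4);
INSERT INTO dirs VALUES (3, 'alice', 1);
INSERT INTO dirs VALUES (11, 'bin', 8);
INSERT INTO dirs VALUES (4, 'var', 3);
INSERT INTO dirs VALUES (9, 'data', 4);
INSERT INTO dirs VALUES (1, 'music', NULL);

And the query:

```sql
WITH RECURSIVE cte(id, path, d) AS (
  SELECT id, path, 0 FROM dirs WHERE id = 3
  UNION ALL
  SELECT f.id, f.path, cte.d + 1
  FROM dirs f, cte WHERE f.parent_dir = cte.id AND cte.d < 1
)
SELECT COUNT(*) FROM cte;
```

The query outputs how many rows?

Base: id=3 (alice) at d 0.
Iteration 1: rows with parent_dir in {3} -> var (id 4, d 1), usr (id 8, d 1).
Iteration 2: d < 1 fails for all current rows; recursion stops.
Total rows emitted: 3.

3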